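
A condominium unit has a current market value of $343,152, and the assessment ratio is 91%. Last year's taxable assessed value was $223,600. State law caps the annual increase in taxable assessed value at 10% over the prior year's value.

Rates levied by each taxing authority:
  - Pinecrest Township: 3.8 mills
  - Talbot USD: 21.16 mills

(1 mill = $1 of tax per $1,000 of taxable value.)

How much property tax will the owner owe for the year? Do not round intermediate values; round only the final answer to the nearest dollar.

Uncapped assessed value = $343,152 × 0.91 = $312,268.32
Cap limit = $223,600 × 1.1 = $245,960
Taxable assessed value = min($312,268.32, $245,960) = $245,960 (cap binds)
Pinecrest Township: $245,960 × 0.0038 = $934.648
Talbot USD: $245,960 × 0.02116 = $5,204.5136
Total = $6,139.1616

$6,139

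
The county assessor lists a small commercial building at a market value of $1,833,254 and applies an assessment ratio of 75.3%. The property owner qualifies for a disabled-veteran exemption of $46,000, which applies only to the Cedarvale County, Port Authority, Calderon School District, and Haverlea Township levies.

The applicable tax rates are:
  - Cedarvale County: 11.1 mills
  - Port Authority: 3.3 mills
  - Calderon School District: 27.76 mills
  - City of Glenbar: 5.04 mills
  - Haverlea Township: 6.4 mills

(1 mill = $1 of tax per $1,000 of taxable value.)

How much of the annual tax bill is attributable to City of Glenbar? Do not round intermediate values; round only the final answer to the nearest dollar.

Assessed value = $1,833,254 × 0.753 = $1,380,440.262
City of Glenbar taxable value = $1,380,440.262 (exemption does not apply)
City of Glenbar levy = $1,380,440.262 × 0.00504 = $6,957.41892048

$6,957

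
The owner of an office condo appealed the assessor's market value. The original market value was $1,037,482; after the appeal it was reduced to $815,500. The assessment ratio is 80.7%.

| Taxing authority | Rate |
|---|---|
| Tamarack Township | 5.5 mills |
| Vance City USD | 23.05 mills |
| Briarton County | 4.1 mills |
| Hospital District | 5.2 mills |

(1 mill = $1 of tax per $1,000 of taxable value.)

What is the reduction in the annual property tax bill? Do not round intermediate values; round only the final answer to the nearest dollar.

$6,780

Old assessed value = $1,037,482 × 0.807 = $837,247.974
New assessed value = $815,500 × 0.807 = $658,108.5
Combined rate = 0.0055 + 0.02305 + 0.0041 + 0.0052 = 0.03785
Old tax = $837,247.974 × 0.03785 = $31,689.8358159
New tax = $658,108.5 × 0.03785 = $24,909.406725
Reduction = $31,689.8358159 − $24,909.406725 = $6,780.4290909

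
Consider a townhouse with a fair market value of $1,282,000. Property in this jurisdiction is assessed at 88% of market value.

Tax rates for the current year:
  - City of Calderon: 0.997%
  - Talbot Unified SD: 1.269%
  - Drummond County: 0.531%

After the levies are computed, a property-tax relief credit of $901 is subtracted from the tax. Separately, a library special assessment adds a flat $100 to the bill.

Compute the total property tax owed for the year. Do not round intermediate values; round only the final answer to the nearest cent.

Assessed value = $1,282,000 × 0.88 = $1,128,160
City of Calderon: $1,128,160 × 0.00997 = $11,247.7552
Talbot Unified SD: $1,128,160 × 0.01269 = $14,316.3504
Drummond County: $1,128,160 × 0.00531 = $5,990.5296
Levies subtotal = $31,554.6352
After credit = $31,554.6352 − $901 = $30,653.6352
Total = $30,653.6352 + $100 = $30,753.6352

$30,753.64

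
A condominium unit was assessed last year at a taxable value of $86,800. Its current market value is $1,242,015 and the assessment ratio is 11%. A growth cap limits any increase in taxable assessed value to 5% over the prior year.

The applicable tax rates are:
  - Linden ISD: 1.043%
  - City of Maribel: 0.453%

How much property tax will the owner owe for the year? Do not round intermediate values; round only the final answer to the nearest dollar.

$1,363

Uncapped assessed value = $1,242,015 × 0.11 = $136,621.65
Cap limit = $86,800 × 1.05 = $91,140
Taxable assessed value = min($136,621.65, $91,140) = $91,140 (cap binds)
Linden ISD: $91,140 × 0.01043 = $950.5902
City of Maribel: $91,140 × 0.00453 = $412.8642
Total = $1,363.4544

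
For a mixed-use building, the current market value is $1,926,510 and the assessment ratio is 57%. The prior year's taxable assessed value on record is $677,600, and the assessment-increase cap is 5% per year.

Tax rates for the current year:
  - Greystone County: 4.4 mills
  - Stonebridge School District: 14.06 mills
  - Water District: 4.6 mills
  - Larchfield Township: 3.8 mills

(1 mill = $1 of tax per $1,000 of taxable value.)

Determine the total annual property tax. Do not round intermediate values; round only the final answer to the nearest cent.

$19,110.35

Uncapped assessed value = $1,926,510 × 0.57 = $1,098,110.7
Cap limit = $677,600 × 1.05 = $711,480
Taxable assessed value = min($1,098,110.7, $711,480) = $711,480 (cap binds)
Greystone County: $711,480 × 0.0044 = $3,130.512
Stonebridge School District: $711,480 × 0.01406 = $10,003.4088
Water District: $711,480 × 0.0046 = $3,272.808
Larchfield Township: $711,480 × 0.0038 = $2,703.624
Total = $19,110.3528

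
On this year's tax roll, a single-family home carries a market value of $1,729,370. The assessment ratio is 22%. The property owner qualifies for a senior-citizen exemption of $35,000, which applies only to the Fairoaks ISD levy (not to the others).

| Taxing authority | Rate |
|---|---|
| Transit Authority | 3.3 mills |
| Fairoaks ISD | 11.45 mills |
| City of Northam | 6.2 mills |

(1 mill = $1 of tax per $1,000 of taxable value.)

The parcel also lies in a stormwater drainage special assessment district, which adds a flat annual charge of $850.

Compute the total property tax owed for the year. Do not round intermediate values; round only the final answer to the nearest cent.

Assessed value = $1,729,370 × 0.22 = $380,461.4
Transit Authority: $380,461.4 × 0.0033 = $1,255.52262
Fairoaks ISD: ($380,461.4 − $35,000) × 0.01145 = $345,461.4 × 0.01145 = $3,955.53303
City of Northam: $380,461.4 × 0.0062 = $2,358.86068
Levies subtotal = $7,569.91633
Total = $7,569.91633 + $850 = $8,419.91633

$8,419.92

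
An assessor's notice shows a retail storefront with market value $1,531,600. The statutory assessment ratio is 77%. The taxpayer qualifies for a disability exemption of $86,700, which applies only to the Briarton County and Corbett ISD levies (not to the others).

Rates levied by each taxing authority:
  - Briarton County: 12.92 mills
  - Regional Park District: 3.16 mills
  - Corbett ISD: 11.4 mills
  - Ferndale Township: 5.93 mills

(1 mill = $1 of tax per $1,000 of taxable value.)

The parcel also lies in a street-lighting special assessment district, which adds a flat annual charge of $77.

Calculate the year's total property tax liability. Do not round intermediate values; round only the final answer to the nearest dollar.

$37,370

Assessed value = $1,531,600 × 0.77 = $1,179,332
Briarton County: ($1,179,332 − $86,700) × 0.01292 = $1,092,632 × 0.01292 = $14,116.80544
Regional Park District: $1,179,332 × 0.00316 = $3,726.68912
Corbett ISD: ($1,179,332 − $86,700) × 0.0114 = $1,092,632 × 0.0114 = $12,456.0048
Ferndale Township: $1,179,332 × 0.00593 = $6,993.43876
Levies subtotal = $37,292.93812
Total = $37,292.93812 + $77 = $37,369.93812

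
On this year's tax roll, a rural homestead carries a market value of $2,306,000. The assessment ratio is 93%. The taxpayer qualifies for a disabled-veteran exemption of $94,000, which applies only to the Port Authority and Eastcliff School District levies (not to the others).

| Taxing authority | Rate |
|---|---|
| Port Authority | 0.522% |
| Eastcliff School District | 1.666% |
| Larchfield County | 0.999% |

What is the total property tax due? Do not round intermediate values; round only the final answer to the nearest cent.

$66,291.04

Assessed value = $2,306,000 × 0.93 = $2,144,580
Port Authority: ($2,144,580 − $94,000) × 0.00522 = $2,050,580 × 0.00522 = $10,704.0276
Eastcliff School District: ($2,144,580 − $94,000) × 0.01666 = $2,050,580 × 0.01666 = $34,162.6628
Larchfield County: $2,144,580 × 0.00999 = $21,424.3542
Total = $66,291.0446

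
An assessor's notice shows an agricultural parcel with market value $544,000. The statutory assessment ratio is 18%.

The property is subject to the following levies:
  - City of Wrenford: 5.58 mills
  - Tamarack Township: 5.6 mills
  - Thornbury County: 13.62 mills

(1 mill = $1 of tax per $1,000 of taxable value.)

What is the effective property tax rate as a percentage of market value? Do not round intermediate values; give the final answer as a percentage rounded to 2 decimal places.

0.45%

Assessed value = $544,000 × 0.18 = $97,920
City of Wrenford: $97,920 × 0.00558 = $546.3936
Tamarack Township: $97,920 × 0.0056 = $548.352
Thornbury County: $97,920 × 0.01362 = $1,333.6704
Total tax = $2,428.416
Effective rate = $2,428.416 ÷ $544,000 = 0.45% of market value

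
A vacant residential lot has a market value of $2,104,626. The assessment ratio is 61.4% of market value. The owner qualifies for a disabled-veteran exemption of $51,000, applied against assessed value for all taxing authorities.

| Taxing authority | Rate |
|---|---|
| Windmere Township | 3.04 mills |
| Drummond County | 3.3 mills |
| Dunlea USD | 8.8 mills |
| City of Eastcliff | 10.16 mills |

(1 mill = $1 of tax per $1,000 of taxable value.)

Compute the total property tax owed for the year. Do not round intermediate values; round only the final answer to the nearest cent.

$31,403.38

Assessed value = $2,104,626 × 0.614 = $1,292,240.364
Taxable value = $1,292,240.364 − $51,000 = $1,241,240.364
Windmere Township: $1,241,240.364 × 0.00304 = $3,773.37070656
Drummond County: $1,241,240.364 × 0.0033 = $4,096.0932012
Dunlea USD: $1,241,240.364 × 0.0088 = $10,922.9152032
City of Eastcliff: $1,241,240.364 × 0.01016 = $12,611.00209824
Total = $3,773.37070656 + $4,096.0932012 + $10,922.9152032 + $12,611.00209824 = $31,403.3812092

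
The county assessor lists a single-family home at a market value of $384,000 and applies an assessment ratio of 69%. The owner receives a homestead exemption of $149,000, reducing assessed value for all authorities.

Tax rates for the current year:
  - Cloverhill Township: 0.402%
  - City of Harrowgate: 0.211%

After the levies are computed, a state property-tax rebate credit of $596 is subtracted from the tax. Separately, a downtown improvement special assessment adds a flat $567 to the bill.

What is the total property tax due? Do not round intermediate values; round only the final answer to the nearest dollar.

$682

Assessed value = $384,000 × 0.69 = $264,960
Taxable value = $264,960 − $149,000 = $115,960
Cloverhill Township: $115,960 × 0.00402 = $466.1592
City of Harrowgate: $115,960 × 0.00211 = $244.6756
Levies subtotal = $710.8348
After credit = $710.8348 − $596 = $114.8348
Total = $114.8348 + $567 = $681.8348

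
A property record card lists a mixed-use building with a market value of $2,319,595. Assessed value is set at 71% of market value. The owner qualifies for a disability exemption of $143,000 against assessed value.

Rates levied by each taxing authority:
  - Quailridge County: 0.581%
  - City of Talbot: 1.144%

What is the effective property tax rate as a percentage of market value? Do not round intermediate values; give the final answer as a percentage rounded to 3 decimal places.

Assessed value = $2,319,595 × 0.71 = $1,646,912.45
Taxable value = $1,646,912.45 − $143,000 = $1,503,912.45
Quailridge County: $1,503,912.45 × 0.00581 = $8,737.7313345
City of Talbot: $1,503,912.45 × 0.01144 = $17,204.758428
Total tax = $25,942.4897625
Effective rate = $25,942.4897625 ÷ $2,319,595 = 1.118% of market value

1.118%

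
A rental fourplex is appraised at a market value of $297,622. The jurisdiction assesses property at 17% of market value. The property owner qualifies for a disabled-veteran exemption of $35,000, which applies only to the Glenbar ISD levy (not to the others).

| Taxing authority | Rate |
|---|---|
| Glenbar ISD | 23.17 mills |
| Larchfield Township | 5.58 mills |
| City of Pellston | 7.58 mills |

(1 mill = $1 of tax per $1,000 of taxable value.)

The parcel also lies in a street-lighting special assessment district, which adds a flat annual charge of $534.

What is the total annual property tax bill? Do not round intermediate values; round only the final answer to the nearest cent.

Assessed value = $297,622 × 0.17 = $50,595.74
Glenbar ISD: ($50,595.74 − $35,000) × 0.02317 = $15,595.74 × 0.02317 = $361.3532958
Larchfield Township: $50,595.74 × 0.00558 = $282.3242292
City of Pellston: $50,595.74 × 0.00758 = $383.5157092
Levies subtotal = $1,027.1932342
Total = $1,027.1932342 + $534 = $1,561.1932342

$1,561.19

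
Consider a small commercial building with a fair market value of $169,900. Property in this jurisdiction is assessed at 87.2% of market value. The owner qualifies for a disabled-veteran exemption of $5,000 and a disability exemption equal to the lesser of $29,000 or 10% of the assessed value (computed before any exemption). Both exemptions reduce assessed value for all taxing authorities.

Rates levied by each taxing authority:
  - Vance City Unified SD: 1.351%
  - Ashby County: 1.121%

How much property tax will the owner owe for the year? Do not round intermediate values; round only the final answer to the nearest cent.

$3,172.50

Assessed value = $169,900 × 0.872 = $148,152.8
Disability exemption = min($29,000, 10% × $148,152.8) = min($29,000, $14,815.28) = $14,815.28 (percentage binds)
Taxable value = $148,152.8 − $5,000 − $14,815.28 = $128,337.52
Vance City Unified SD: $128,337.52 × 0.01351 = $1,733.8398952
Ashby County: $128,337.52 × 0.01121 = $1,438.6635992
Total = $3,172.5034944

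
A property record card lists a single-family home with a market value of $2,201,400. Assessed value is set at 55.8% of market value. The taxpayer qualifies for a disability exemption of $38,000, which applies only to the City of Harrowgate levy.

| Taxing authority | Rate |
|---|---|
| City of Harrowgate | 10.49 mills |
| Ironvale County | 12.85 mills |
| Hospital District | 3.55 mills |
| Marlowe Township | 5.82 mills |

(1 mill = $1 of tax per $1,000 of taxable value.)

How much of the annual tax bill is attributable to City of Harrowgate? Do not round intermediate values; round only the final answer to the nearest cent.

$12,487.10

Assessed value = $2,201,400 × 0.558 = $1,228,381.2
City of Harrowgate taxable value = $1,228,381.2 − $38,000 = $1,190,381.2
City of Harrowgate levy = $1,190,381.2 × 0.01049 = $12,487.098788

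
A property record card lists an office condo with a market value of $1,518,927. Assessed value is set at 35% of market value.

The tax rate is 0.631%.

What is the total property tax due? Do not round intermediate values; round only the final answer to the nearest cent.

$3,354.55

Assessed value = $1,518,927 × 0.35 = $531,624.45
Tax = $531,624.45 × 0.00631 = $3,354.5502795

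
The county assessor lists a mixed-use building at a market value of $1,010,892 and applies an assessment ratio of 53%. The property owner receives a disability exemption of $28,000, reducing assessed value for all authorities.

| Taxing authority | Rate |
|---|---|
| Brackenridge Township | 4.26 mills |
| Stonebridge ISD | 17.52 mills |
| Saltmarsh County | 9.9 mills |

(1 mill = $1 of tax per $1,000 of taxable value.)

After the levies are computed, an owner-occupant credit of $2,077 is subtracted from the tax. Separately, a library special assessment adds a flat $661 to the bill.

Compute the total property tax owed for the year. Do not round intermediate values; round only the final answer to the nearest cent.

Assessed value = $1,010,892 × 0.53 = $535,772.76
Taxable value = $535,772.76 − $28,000 = $507,772.76
Brackenridge Township: $507,772.76 × 0.00426 = $2,163.1119576
Stonebridge ISD: $507,772.76 × 0.01752 = $8,896.1787552
Saltmarsh County: $507,772.76 × 0.0099 = $5,026.950324
Levies subtotal = $16,086.2410368
After credit = $16,086.2410368 − $2,077 = $14,009.2410368
Total = $14,009.2410368 + $661 = $14,670.2410368

$14,670.24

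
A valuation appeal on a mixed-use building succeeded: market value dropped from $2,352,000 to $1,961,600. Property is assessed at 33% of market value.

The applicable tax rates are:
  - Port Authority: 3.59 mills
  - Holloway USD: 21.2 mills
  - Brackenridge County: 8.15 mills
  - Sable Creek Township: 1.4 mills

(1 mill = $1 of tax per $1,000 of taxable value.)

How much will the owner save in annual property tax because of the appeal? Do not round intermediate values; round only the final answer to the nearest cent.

$4,424.09

Old assessed value = $2,352,000 × 0.33 = $776,160
New assessed value = $1,961,600 × 0.33 = $647,328
Combined rate = 0.00359 + 0.0212 + 0.00815 + 0.0014 = 0.03434
Old tax = $776,160 × 0.03434 = $26,653.3344
New tax = $647,328 × 0.03434 = $22,229.24352
Reduction = $26,653.3344 − $22,229.24352 = $4,424.09088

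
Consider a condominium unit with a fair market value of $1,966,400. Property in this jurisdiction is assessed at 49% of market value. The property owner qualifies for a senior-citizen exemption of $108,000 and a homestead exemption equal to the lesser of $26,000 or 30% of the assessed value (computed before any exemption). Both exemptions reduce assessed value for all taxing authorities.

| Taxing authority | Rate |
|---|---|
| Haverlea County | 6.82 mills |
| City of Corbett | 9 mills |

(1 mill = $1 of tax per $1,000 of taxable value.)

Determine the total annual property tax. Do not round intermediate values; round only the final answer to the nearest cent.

$13,123.26

Assessed value = $1,966,400 × 0.49 = $963,536
Homestead exemption = min($26,000, 30% × $963,536) = min($26,000, $289,060.8) = $26,000 (dollar cap binds)
Taxable value = $963,536 − $108,000 − $26,000 = $829,536
Haverlea County: $829,536 × 0.00682 = $5,657.43552
City of Corbett: $829,536 × 0.009 = $7,465.824
Total = $13,123.25952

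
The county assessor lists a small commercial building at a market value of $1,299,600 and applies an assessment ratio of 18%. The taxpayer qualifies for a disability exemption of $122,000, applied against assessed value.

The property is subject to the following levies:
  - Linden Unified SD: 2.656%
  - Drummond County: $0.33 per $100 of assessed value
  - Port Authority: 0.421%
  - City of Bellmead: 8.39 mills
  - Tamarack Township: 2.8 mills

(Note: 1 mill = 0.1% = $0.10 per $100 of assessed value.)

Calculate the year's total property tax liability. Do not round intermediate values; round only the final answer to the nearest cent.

Assessed value = $1,299,600 × 0.18 = $233,928
Taxable value = $233,928 − $122,000 = $111,928
Linden Unified SD: $111,928 × 0.02656 = $2,972.80768
Drummond County: $111,928 × 0.0033 = $369.3624
Port Authority: $111,928 × 0.00421 = $471.21688
City of Bellmead: $111,928 × 0.00839 = $939.07592
Tamarack Township: $111,928 × 0.0028 = $313.3984
Total = $5,065.86128

$5,065.86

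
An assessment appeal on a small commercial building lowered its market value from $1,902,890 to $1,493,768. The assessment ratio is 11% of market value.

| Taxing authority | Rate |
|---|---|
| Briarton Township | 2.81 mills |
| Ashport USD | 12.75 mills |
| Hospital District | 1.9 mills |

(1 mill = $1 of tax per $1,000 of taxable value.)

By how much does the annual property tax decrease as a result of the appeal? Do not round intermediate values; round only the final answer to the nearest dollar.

Old assessed value = $1,902,890 × 0.11 = $209,317.9
New assessed value = $1,493,768 × 0.11 = $164,314.48
Combined rate = 0.00281 + 0.01275 + 0.0019 = 0.01746
Old tax = $209,317.9 × 0.01746 = $3,654.690534
New tax = $164,314.48 × 0.01746 = $2,868.9308208
Reduction = $3,654.690534 − $2,868.9308208 = $785.7597132

$786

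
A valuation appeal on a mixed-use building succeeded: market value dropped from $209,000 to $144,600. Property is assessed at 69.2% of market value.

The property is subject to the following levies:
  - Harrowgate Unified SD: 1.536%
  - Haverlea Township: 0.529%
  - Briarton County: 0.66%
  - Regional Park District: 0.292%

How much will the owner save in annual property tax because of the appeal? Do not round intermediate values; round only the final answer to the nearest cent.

$1,344.52

Old assessed value = $209,000 × 0.692 = $144,628
New assessed value = $144,600 × 0.692 = $100,063.2
Combined rate = 0.01536 + 0.00529 + 0.0066 + 0.00292 = 0.03017
Old tax = $144,628 × 0.03017 = $4,363.42676
New tax = $100,063.2 × 0.03017 = $3,018.906744
Reduction = $4,363.42676 − $3,018.906744 = $1,344.520016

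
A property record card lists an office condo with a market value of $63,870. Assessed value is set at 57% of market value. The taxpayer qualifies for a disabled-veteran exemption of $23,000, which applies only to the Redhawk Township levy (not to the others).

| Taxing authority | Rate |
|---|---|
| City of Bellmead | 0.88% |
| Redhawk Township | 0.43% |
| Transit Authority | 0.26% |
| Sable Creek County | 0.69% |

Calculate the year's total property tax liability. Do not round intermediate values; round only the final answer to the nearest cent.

$723.87

Assessed value = $63,870 × 0.57 = $36,405.9
City of Bellmead: $36,405.9 × 0.0088 = $320.37192
Redhawk Township: ($36,405.9 − $23,000) × 0.0043 = $13,405.9 × 0.0043 = $57.64537
Transit Authority: $36,405.9 × 0.0026 = $94.65534
Sable Creek County: $36,405.9 × 0.0069 = $251.20071
Total = $723.87334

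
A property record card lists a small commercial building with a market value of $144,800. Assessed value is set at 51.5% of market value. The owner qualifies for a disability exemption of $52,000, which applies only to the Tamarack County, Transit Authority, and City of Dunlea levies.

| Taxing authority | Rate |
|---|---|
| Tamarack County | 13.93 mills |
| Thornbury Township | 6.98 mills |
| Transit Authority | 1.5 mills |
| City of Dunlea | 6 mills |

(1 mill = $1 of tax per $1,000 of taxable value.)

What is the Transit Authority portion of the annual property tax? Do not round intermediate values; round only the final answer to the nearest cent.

$33.86

Assessed value = $144,800 × 0.515 = $74,572
Transit Authority taxable value = $74,572 − $52,000 = $22,572
Transit Authority levy = $22,572 × 0.0015 = $33.858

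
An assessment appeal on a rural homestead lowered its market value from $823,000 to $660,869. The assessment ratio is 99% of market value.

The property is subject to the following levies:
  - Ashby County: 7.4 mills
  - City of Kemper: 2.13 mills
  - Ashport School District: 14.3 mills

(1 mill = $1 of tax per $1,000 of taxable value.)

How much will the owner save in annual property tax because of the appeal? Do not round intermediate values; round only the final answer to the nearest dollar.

$3,825

Old assessed value = $823,000 × 0.99 = $814,770
New assessed value = $660,869 × 0.99 = $654,260.31
Combined rate = 0.0074 + 0.00213 + 0.0143 = 0.02383
Old tax = $814,770 × 0.02383 = $19,415.9691
New tax = $654,260.31 × 0.02383 = $15,591.0231873
Reduction = $19,415.9691 − $15,591.0231873 = $3,824.9459127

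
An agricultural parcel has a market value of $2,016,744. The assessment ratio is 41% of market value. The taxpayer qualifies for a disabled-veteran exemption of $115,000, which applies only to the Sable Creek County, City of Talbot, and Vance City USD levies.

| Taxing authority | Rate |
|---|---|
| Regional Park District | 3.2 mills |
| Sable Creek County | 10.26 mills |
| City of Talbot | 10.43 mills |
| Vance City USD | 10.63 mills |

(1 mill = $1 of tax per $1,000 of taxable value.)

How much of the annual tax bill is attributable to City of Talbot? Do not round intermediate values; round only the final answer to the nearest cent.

Assessed value = $2,016,744 × 0.41 = $826,865.04
City of Talbot taxable value = $826,865.04 − $115,000 = $711,865.04
City of Talbot levy = $711,865.04 × 0.01043 = $7,424.7523672

$7,424.75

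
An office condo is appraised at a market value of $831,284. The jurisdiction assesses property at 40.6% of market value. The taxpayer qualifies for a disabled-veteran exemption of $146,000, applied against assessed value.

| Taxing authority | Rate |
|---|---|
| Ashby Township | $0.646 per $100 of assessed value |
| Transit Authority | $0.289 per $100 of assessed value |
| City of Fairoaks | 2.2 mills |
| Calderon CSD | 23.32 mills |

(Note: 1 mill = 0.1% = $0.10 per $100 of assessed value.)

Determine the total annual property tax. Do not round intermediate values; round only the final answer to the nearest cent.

$6,677.65

Assessed value = $831,284 × 0.406 = $337,501.304
Taxable value = $337,501.304 − $146,000 = $191,501.304
Ashby Township: $191,501.304 × 0.00646 = $1,237.09842384
Transit Authority: $191,501.304 × 0.00289 = $553.43876856
City of Fairoaks: $191,501.304 × 0.0022 = $421.3028688
Calderon CSD: $191,501.304 × 0.02332 = $4,465.81040928
Total = $6,677.65047048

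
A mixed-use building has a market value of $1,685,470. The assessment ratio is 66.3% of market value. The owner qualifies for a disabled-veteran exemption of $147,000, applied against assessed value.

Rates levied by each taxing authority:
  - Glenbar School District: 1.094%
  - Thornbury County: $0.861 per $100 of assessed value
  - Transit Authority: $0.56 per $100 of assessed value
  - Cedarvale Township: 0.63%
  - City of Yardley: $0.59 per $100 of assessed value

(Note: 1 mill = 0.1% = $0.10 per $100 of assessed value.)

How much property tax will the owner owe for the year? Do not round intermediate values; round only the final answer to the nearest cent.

Assessed value = $1,685,470 × 0.663 = $1,117,466.61
Taxable value = $1,117,466.61 − $147,000 = $970,466.61
Glenbar School District: $970,466.61 × 0.01094 = $10,616.9047134
Thornbury County: $970,466.61 × 0.00861 = $8,355.7175121
Transit Authority: $970,466.61 × 0.0056 = $5,434.613016
Cedarvale Township: $970,466.61 × 0.0063 = $6,113.939643
City of Yardley: $970,466.61 × 0.0059 = $5,725.752999
Total = $36,246.9278835

$36,246.93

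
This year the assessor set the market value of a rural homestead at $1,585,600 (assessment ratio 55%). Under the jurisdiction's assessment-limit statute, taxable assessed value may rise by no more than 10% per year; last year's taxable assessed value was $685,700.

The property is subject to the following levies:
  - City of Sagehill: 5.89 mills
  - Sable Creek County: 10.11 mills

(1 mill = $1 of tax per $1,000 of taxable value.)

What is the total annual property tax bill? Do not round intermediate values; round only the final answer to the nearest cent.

Uncapped assessed value = $1,585,600 × 0.55 = $872,080
Cap limit = $685,700 × 1.1 = $754,270
Taxable assessed value = min($872,080, $754,270) = $754,270 (cap binds)
City of Sagehill: $754,270 × 0.00589 = $4,442.6503
Sable Creek County: $754,270 × 0.01011 = $7,625.6697
Total = $12,068.32

$12,068.32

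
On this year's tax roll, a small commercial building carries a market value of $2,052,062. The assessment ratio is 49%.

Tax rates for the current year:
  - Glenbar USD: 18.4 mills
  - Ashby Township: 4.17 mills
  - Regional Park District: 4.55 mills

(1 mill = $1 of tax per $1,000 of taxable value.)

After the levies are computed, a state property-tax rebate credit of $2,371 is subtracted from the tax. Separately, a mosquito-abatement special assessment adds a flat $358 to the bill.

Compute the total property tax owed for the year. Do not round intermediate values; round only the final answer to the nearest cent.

Assessed value = $2,052,062 × 0.49 = $1,005,510.38
Glenbar USD: $1,005,510.38 × 0.0184 = $18,501.390992
Ashby Township: $1,005,510.38 × 0.00417 = $4,192.9782846
Regional Park District: $1,005,510.38 × 0.00455 = $4,575.072229
Levies subtotal = $27,269.4415056
After credit = $27,269.4415056 − $2,371 = $24,898.4415056
Total = $24,898.4415056 + $358 = $25,256.4415056

$25,256.44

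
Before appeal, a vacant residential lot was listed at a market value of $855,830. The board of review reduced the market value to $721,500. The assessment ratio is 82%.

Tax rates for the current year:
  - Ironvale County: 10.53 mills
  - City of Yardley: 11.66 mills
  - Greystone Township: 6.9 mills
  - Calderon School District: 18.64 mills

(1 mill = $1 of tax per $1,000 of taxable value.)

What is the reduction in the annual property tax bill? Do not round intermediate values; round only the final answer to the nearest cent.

Old assessed value = $855,830 × 0.82 = $701,780.6
New assessed value = $721,500 × 0.82 = $591,630
Combined rate = 0.01053 + 0.01166 + 0.0069 + 0.01864 = 0.04773
Old tax = $701,780.6 × 0.04773 = $33,495.988038
New tax = $591,630 × 0.04773 = $28,238.4999
Reduction = $33,495.988038 − $28,238.4999 = $5,257.488138

$5,257.49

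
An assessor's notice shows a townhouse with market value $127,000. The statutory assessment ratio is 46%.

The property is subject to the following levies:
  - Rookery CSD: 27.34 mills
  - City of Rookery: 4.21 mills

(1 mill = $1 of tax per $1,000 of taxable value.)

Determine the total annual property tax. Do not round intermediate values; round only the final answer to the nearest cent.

$1,843.15

Assessed value = $127,000 × 0.46 = $58,420
Rookery CSD: $58,420 × 0.02734 = $1,597.2028
City of Rookery: $58,420 × 0.00421 = $245.9482
Total = $1,597.2028 + $245.9482 = $1,843.151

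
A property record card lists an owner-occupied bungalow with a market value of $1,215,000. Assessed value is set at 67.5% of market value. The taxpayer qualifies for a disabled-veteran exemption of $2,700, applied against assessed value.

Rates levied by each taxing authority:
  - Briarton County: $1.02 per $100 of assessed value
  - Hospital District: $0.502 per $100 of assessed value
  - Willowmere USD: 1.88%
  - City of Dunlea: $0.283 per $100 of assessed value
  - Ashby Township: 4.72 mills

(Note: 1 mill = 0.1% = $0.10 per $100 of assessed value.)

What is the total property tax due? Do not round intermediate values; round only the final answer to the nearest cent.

Assessed value = $1,215,000 × 0.675 = $820,125
Taxable value = $820,125 − $2,700 = $817,425
Briarton County: $817,425 × 0.0102 = $8,337.735
Hospital District: $817,425 × 0.00502 = $4,103.4735
Willowmere USD: $817,425 × 0.0188 = $15,367.59
City of Dunlea: $817,425 × 0.00283 = $2,313.31275
Ashby Township: $817,425 × 0.00472 = $3,858.246
Total = $33,980.35725

$33,980.36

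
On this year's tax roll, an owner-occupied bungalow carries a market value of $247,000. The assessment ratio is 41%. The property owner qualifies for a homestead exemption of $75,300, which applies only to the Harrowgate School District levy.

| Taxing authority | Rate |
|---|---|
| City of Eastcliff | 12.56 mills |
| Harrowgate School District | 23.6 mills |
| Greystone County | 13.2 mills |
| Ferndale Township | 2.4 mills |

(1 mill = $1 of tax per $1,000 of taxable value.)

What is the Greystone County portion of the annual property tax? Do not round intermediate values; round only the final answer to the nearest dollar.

$1,337

Assessed value = $247,000 × 0.41 = $101,270
Greystone County taxable value = $101,270 (exemption does not apply)
Greystone County levy = $101,270 × 0.0132 = $1,336.764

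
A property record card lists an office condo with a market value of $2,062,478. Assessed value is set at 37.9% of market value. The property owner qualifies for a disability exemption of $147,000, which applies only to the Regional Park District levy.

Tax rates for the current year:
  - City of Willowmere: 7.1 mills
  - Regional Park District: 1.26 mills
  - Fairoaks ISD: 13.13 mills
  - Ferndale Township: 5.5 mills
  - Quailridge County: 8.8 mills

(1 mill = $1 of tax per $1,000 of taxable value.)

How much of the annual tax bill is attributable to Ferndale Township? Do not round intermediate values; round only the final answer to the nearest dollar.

Assessed value = $2,062,478 × 0.379 = $781,679.162
Ferndale Township taxable value = $781,679.162 (exemption does not apply)
Ferndale Township levy = $781,679.162 × 0.0055 = $4,299.235391

$4,299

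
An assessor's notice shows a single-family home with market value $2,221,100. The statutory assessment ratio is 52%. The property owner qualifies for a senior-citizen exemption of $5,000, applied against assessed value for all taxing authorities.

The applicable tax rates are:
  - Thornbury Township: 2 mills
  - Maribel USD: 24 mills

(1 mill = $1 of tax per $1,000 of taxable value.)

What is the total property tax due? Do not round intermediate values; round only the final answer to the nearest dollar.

$29,899

Assessed value = $2,221,100 × 0.52 = $1,154,972
Taxable value = $1,154,972 − $5,000 = $1,149,972
Thornbury Township: $1,149,972 × 0.002 = $2,299.944
Maribel USD: $1,149,972 × 0.024 = $27,599.328
Total = $2,299.944 + $27,599.328 = $29,899.272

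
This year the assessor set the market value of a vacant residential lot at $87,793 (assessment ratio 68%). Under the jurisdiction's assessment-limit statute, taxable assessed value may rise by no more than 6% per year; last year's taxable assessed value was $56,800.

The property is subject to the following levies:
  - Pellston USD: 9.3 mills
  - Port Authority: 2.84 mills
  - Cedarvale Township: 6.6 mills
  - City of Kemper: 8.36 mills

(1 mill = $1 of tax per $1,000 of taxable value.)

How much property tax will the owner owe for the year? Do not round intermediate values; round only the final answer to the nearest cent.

$1,617.85

Uncapped assessed value = $87,793 × 0.68 = $59,699.24
Cap limit = $56,800 × 1.06 = $60,208
Taxable assessed value = min($59,699.24, $60,208) = $59,699.24 (cap does not bind)
Pellston USD: $59,699.24 × 0.0093 = $555.202932
Port Authority: $59,699.24 × 0.00284 = $169.5458416
Cedarvale Township: $59,699.24 × 0.0066 = $394.014984
City of Kemper: $59,699.24 × 0.00836 = $499.0856464
Total = $1,617.849404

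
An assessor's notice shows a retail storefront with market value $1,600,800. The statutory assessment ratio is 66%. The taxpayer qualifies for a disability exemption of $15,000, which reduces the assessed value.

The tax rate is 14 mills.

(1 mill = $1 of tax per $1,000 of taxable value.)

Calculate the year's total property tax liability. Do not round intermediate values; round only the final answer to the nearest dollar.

$14,581

Assessed value = $1,600,800 × 0.66 = $1,056,528
Taxable value = $1,056,528 − $15,000 = $1,041,528
Tax = $1,041,528 × 0.014 = $14,581.392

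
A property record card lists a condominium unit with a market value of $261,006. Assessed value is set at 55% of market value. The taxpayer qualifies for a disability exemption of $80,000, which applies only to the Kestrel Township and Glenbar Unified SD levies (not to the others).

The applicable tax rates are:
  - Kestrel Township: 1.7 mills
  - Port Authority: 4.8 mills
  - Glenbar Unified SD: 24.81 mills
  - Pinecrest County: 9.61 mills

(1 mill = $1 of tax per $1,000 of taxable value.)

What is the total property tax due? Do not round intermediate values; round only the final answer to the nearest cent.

Assessed value = $261,006 × 0.55 = $143,553.3
Kestrel Township: ($143,553.3 − $80,000) × 0.0017 = $63,553.3 × 0.0017 = $108.04061
Port Authority: $143,553.3 × 0.0048 = $689.05584
Glenbar Unified SD: ($143,553.3 − $80,000) × 0.02481 = $63,553.3 × 0.02481 = $1,576.757373
Pinecrest County: $143,553.3 × 0.00961 = $1,379.547213
Total = $3,753.401036

$3,753.40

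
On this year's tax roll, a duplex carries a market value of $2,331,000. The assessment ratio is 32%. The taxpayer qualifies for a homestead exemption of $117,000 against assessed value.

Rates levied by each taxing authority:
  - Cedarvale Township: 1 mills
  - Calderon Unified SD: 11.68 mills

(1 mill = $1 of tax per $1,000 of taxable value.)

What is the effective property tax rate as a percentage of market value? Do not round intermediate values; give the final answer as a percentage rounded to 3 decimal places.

0.342%

Assessed value = $2,331,000 × 0.32 = $745,920
Taxable value = $745,920 − $117,000 = $628,920
Cedarvale Township: $628,920 × 0.001 = $628.92
Calderon Unified SD: $628,920 × 0.01168 = $7,345.7856
Total tax = $7,974.7056
Effective rate = $7,974.7056 ÷ $2,331,000 = 0.342% of market value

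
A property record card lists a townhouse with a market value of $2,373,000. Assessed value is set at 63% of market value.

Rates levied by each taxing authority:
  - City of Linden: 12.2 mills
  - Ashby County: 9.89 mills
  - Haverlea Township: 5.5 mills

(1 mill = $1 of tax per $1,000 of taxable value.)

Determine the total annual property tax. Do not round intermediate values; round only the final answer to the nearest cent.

Assessed value = $2,373,000 × 0.63 = $1,494,990
City of Linden: $1,494,990 × 0.0122 = $18,238.878
Ashby County: $1,494,990 × 0.00989 = $14,785.4511
Haverlea Township: $1,494,990 × 0.0055 = $8,222.445
Total = $18,238.878 + $14,785.4511 + $8,222.445 = $41,246.7741

$41,246.77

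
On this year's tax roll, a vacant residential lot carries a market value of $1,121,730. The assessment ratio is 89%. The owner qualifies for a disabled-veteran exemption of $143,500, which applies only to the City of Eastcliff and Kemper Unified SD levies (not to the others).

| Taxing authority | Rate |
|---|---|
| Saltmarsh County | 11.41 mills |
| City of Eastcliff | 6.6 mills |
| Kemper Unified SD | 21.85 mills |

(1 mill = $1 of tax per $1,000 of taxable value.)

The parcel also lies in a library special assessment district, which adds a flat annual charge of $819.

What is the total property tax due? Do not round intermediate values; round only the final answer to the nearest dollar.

$36,530

Assessed value = $1,121,730 × 0.89 = $998,339.7
Saltmarsh County: $998,339.7 × 0.01141 = $11,391.055977
City of Eastcliff: ($998,339.7 − $143,500) × 0.0066 = $854,839.7 × 0.0066 = $5,641.94202
Kemper Unified SD: ($998,339.7 − $143,500) × 0.02185 = $854,839.7 × 0.02185 = $18,678.247445
Levies subtotal = $35,711.245442
Total = $35,711.245442 + $819 = $36,530.245442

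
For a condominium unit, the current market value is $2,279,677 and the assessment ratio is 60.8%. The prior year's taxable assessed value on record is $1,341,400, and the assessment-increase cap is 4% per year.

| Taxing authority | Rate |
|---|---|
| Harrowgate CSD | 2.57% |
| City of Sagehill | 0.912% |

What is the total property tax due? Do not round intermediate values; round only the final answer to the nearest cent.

Uncapped assessed value = $2,279,677 × 0.608 = $1,386,043.616
Cap limit = $1,341,400 × 1.04 = $1,395,056
Taxable assessed value = min($1,386,043.616, $1,395,056) = $1,386,043.616 (cap does not bind)
Harrowgate CSD: $1,386,043.616 × 0.0257 = $35,621.3209312
City of Sagehill: $1,386,043.616 × 0.00912 = $12,640.71777792
Total = $48,262.03870912

$48,262.04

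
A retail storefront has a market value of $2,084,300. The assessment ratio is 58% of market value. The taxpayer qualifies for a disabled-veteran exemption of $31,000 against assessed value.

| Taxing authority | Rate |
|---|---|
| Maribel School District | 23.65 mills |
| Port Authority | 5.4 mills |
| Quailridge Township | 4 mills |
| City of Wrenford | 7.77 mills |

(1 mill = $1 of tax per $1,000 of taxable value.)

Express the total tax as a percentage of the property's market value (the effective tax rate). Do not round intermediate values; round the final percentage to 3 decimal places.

Assessed value = $2,084,300 × 0.58 = $1,208,894
Taxable value = $1,208,894 − $31,000 = $1,177,894
Maribel School District: $1,177,894 × 0.02365 = $27,857.1931
Port Authority: $1,177,894 × 0.0054 = $6,360.6276
Quailridge Township: $1,177,894 × 0.004 = $4,711.576
City of Wrenford: $1,177,894 × 0.00777 = $9,152.23638
Total tax = $48,081.63308
Effective rate = $48,081.63308 ÷ $2,084,300 = 2.307% of market value

2.307%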